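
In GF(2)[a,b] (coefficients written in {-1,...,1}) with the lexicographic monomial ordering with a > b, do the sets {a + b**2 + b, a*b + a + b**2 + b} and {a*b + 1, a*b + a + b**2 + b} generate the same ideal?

No, the ideals differ.

Since reduced Gröbner bases are canonical representatives of ideals under a given ordering, it suffices to compute and compare them.
Buchberger on the first generating set:
f_1 = a + b**2 + b, LT = a.
f_2 = a*b + a + b**2 + b, LT = a*b.

S(f_1,f_2): lcm = a*b. S = a + b**3 + b.
  leading term a: subtract (1)·f_1 from a + b**3 + b → b**3 + b**2
  leading term b**3: no divisor's leading term divides it; move b**3 to the remainder.
  leading term b**2: no divisor's leading term divides it; move b**2 to the remainder.
  remainder b**3 + b**2 ≠ 0; add g_3 = b**3 + b**2 to the basis.

The other S-polynomials (S(f_1,g_3), S(f_2,g_3)) all reduce to 0 modulo the current basis, so we have a Gröbner basis.
Inter-reduce: drop elements whose leading term is divisible by another's, tail-reduce, and make monic.
Reduced Gröbner basis: {a + b**2 + b, b**3 + b**2}.

Buchberger on the second generating set:
h_1 = a*b + 1, LT = a*b.
h_2 = a*b + a + b**2 + b, LT = a*b.

S(h_1,h_2): lcm = a*b. S = a + b**2 + b + 1.
  leading term a: no divisor's leading term divides it; move a to the remainder.
  leading term b**2: no divisor's leading term divides it; move b**2 to the remainder.
  leading term b: no divisor's leading term divides it; move b to the remainder.
  leading term 1: no divisor's leading term divides it; move 1 to the remainder.
  remainder a + b**2 + b + 1 ≠ 0; add k_3 = a + b**2 + b + 1 to the basis.

S(h_1,k_3): lcm = a*b. S = b**3 + b**2 + b + 1.
  leading term b**3: no divisor's leading term divides it; move b**3 to the remainder.
  leading term b**2: no divisor's leading term divides it; move b**2 to the remainder.
  leading term b: no divisor's leading term divides it; move b to the remainder.
  leading term 1: no divisor's leading term divides it; move 1 to the remainder.
  remainder b**3 + b**2 + b + 1 ≠ 0; add k_4 = b**3 + b**2 + b + 1 to the basis.

The other S-polynomials (S(h_2,k_3), S(h_1,k_4), S(h_2,k_4), S(k_3,k_4)) all reduce to 0 modulo the current basis, so we have a Gröbner basis.
Inter-reduce: drop elements whose leading term is divisible by another's, tail-reduce, and make monic.
Reduced Gröbner basis: {a + b**2 + b + 1, b**3 + b**2 + b + 1}.

The bases are distinct; the ideals are different.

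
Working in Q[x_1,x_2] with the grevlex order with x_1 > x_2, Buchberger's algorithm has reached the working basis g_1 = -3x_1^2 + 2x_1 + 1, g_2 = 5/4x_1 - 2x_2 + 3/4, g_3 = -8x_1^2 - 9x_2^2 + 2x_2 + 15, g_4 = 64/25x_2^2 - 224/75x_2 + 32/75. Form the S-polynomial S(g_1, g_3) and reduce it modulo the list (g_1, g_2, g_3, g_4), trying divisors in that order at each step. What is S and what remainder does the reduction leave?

lcm(LM(g_1), LM(g_3)) = x_1^2.
S = (lcm/LT(g_1))·g_1 − (lcm/LT(g_3))·g_3 = -9/8x_2^2 - 2/3x_1 + 1/4x_2 + 37/24.
Reduce S modulo (g_1, g_2, g_3, g_4) in that order:
  leading term x_2^2: subtract (-225/512)·g_4 from -9/8x_2^2 - 2/3x_1 + 1/4x_2 + 37/24 → -2/3x_1 - 17/16x_2 + 83/48
  leading term x_1: subtract (-8/15)·g_2 from -2/3x_1 - 17/16x_2 + 83/48 → -511/240x_2 + 511/240
  leading term x_2: no divisor's leading term divides it; move -511/240x_2 to the remainder.
  leading term 1: no divisor's leading term divides it; move 511/240 to the remainder.
The remainder -511/240x_2 + 511/240 is nonzero, so it would be added as the next basis element.

S(g_1, g_3) = -9/8x_2^2 - 2/3x_1 + 1/4x_2 + 37/24; remainder on division = -511/240x_2 + 511/240.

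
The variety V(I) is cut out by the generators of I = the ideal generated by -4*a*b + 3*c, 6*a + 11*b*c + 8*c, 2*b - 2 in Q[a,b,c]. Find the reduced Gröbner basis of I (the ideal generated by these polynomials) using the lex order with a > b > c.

f_1 = -4*a*b + 3*c, LT = a*b.
f_2 = 6*a + 11*b*c + 8*c, LT = a.
f_3 = 2*b - 2, LT = b.

S(f_1,f_2): lcm = a*b. S = -11/6*b**2*c - 4/3*b*c - 3/4*c.
  reduce S modulo (f_1, f_2, f_3):
  remainder -47/12*c ≠ 0; add g_4 = -47/12*c to the basis.

The other S-polynomials (S(f_1,f_3), S(f_2,f_3), S(f_1,g_4), S(f_2,g_4), S(f_3,g_4)) all reduce to 0 modulo the current basis, so we have a Gröbner basis.
Inter-reduce: drop elements whose leading term is divisible by another's, tail-reduce, and make monic.

G = {a, b - 1, c}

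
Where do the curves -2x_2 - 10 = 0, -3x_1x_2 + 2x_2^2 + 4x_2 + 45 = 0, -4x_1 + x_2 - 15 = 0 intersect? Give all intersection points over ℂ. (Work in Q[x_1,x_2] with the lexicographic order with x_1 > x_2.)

{(-5, -5)}

Compute a lex Gröbner basis by Buchberger's algorithm.
f_1 = -2x_2 - 10, LT = x_2.
f_2 = -3x_1x_2 + 2x_2^2 + 4x_2 + 45, LT = x_1x_2.
f_3 = -4x_1 + x_2 - 15, LT = x_1.

The S-polynomials (S(f_1,f_2), S(f_1,f_3), S(f_2,f_3)) all reduce to 0 modulo the current basis, so we have a Gröbner basis.
Inter-reduce: drop elements whose leading term is divisible by another's, tail-reduce, and make monic.
Reduced Gröbner basis: {x_1 + 5, x_2 + 5}.

Since the basis is lex-ordered, x_2 + 5 is univariate in x_2. Its roots are {-5}. Back-substituting each root into the other basis elements fixes the other coordinates.
  x_2 = -5: the earlier basis element becomes x_1 + 5 = 0, giving x_1 = -5 — point (-5, -5).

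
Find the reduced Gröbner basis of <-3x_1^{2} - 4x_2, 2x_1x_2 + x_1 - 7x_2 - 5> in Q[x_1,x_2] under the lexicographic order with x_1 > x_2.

f_1 = -3x_1^{2} - 4x_2, LT = x_1^{2}.
f_2 = 2x_1x_2 + x_1 - 7x_2 - 5, LT = x_1x_2.

S(f_1,f_2): lcm = x_1^{2}x_2. S = -\tfrac{1}{2}x_1^{2} + \tfrac{7}{2}x_1x_2 + \tfrac{5}{2}x_1 + \tfrac{4}{3}x_2^{2}.
  leading term x_1^{2}: subtract (\tfrac{1}{6})·f_1 from -\tfrac{1}{2}x_1^{2} + \tfrac{7}{2}x_1x_2 + \tfrac{5}{2}x_1 + \tfrac{4}{3}x_2^{2} → \tfrac{7}{2}x_1x_2 + \tfrac{5}{2}x_1 + \tfrac{4}{3}x_2^{2} + \tfrac{2}{3}x_2
  leading term x_1x_2: subtract (\tfrac{7}{4})·f_2 from \tfrac{7}{2}x_1x_2 + \tfrac{5}{2}x_1 + \tfrac{4}{3}x_2^{2} + \tfrac{2}{3}x_2 → \tfrac{3}{4}x_1 + \tfrac{4}{3}x_2^{2} + \tfrac{155}{12}x_2 + \tfrac{35}{4}
  leading term x_1: no divisor's leading term divides it; move \tfrac{3}{4}x_1 to the remainder.
  leading term x_2^{2}: no divisor's leading term divides it; move \tfrac{4}{3}x_2^{2} to the remainder.
  leading term x_2: no divisor's leading term divides it; move \tfrac{155}{12}x_2 to the remainder.
  leading term 1: no divisor's leading term divides it; move \tfrac{35}{4} to the remainder.
  remainder \tfrac{3}{4}x_1 + \tfrac{4}{3}x_2^{2} + \tfrac{155}{12}x_2 + \tfrac{35}{4} ≠ 0; add g_3 = \tfrac{3}{4}x_1 + \tfrac{4}{3}x_2^{2} + \tfrac{155}{12}x_2 + \tfrac{35}{4} to the basis.

S(f_1,g_3): lcm = x_1^{2}. S = -\tfrac{16}{9}x_1x_2^{2} - \tfrac{155}{9}x_1x_2 - \tfrac{35}{3}x_1 + \tfrac{4}{3}x_2.
  leading term x_1x_2^{2}: subtract (-\tfrac{8}{9}x_2)·f_2 from -\tfrac{16}{9}x_1x_2^{2} - \tfrac{155}{9}x_1x_2 - \tfrac{35}{3}x_1 + \tfrac{4}{3}x_2 → -\tfrac{49}{3}x_1x_2 - \tfrac{35}{3}x_1 - \tfrac{56}{9}x_2^{2} - \tfrac{28}{9}x_2
  leading term x_1x_2: subtract (-\tfrac{49}{6})·f_2 from -\tfrac{49}{3}x_1x_2 - \tfrac{35}{3}x_1 - \tfrac{56}{9}x_2^{2} - \tfrac{28}{9}x_2 → -\tfrac{7}{2}x_1 - \tfrac{56}{9}x_2^{2} - \tfrac{1085}{18}x_2 - \tfrac{245}{6}
  leading term x_1: subtract (-\tfrac{14}{3})·g_3 from -\tfrac{7}{2}x_1 - \tfrac{56}{9}x_2^{2} - \tfrac{1085}{18}x_2 - \tfrac{245}{6} → 0
  remainder 0.

S(f_2,g_3): lcm = x_1x_2. S = \tfrac{1}{2}x_1 - \tfrac{16}{9}x_2^{3} - \tfrac{155}{9}x_2^{2} - \tfrac{91}{6}x_2 - \tfrac{5}{2}.
  leading term x_1: subtract (\tfrac{2}{3})·g_3 from \tfrac{1}{2}x_1 - \tfrac{16}{9}x_2^{3} - \tfrac{155}{9}x_2^{2} - \tfrac{91}{6}x_2 - \tfrac{5}{2} → -\tfrac{16}{9}x_2^{3} - \tfrac{163}{9}x_2^{2} - \tfrac{214}{9}x_2 - \tfrac{25}{3}
  leading term x_2^{3}: no divisor's leading term divides it; move -\tfrac{16}{9}x_2^{3} to the remainder.
  leading term x_2^{2}: no divisor's leading term divides it; move -\tfrac{163}{9}x_2^{2} to the remainder.
  leading term x_2: no divisor's leading term divides it; move -\tfrac{214}{9}x_2 to the remainder.
  leading term 1: no divisor's leading term divides it; move -\tfrac{25}{3} to the remainder.
  remainder -\tfrac{16}{9}x_2^{3} - \tfrac{163}{9}x_2^{2} - \tfrac{214}{9}x_2 - \tfrac{25}{3} ≠ 0; add g_4 = -\tfrac{16}{9}x_2^{3} - \tfrac{163}{9}x_2^{2} - \tfrac{214}{9}x_2 - \tfrac{25}{3} to the basis.

S(f_1,g_4): leading monomials are coprime, so the S-polynomial reduces to 0 (Buchberger's first criterion).
S(f_2,g_4): lcm = x_1x_2^{3}. S = -\tfrac{155}{16}x_1x_2^{2} - \tfrac{107}{8}x_1x_2 - \tfrac{75}{16}x_1 - \tfrac{7}{2}x_2^{3} - \tfrac{5}{2}x_2^{2}.
  leading term x_1x_2^{2}: subtract (-\tfrac{155}{32}x_2)·f_2 from -\tfrac{155}{16}x_1x_2^{2} - \tfrac{107}{8}x_1x_2 - \tfrac{75}{16}x_1 - \tfrac{7}{2}x_2^{3} - \tfrac{5}{2}x_2^{2} → -\tfrac{273}{32}x_1x_2 - \tfrac{75}{16}x_1 - \tfrac{7}{2}x_2^{3} - \tfrac{1165}{32}x_2^{2} - \tfrac{775}{32}x_2
  leading term x_1x_2: subtract (-\tfrac{273}{64})·f_2 from -\tfrac{273}{32}x_1x_2 - \tfrac{75}{16}x_1 - \tfrac{7}{2}x_2^{3} - \tfrac{1165}{32}x_2^{2} - \tfrac{775}{32}x_2 → -\tfrac{27}{64}x_1 - \tfrac{7}{2}x_2^{3} - \tfrac{1165}{32}x_2^{2} - \tfrac{3461}{64}x_2 - \tfrac{1365}{64}
  leading term x_1: subtract (-\tfrac{9}{16})·g_3 from -\tfrac{27}{64}x_1 - \tfrac{7}{2}x_2^{3} - \tfrac{1165}{32}x_2^{2} - \tfrac{3461}{64}x_2 - \tfrac{1365}{64} → -\tfrac{7}{2}x_2^{3} - \tfrac{1141}{32}x_2^{2} - \tfrac{749}{16}x_2 - \tfrac{525}{32}
  leading term x_2^{3}: subtract (\tfrac{63}{32})·g_4 from -\tfrac{7}{2}x_2^{3} - \tfrac{1141}{32}x_2^{2} - \tfrac{749}{16}x_2 - \tfrac{525}{32} → 0
  remainder 0.

S(g_3,g_4): leading monomials are coprime, so the S-polynomial reduces to 0 (Buchberger's first criterion).
Every S-polynomial of the final basis reduces to 0, so we have a Gröbner basis.
Inter-reduce: drop elements whose leading term is divisible by another's, tail-reduce, and make monic.

G = {x_1 + \tfrac{16}{9}x_2^{2} + \tfrac{155}{9}x_2 + \tfrac{35}{3}, x_2^{3} + \tfrac{163}{16}x_2^{2} + \tfrac{107}{8}x_2 + \tfrac{75}{16}}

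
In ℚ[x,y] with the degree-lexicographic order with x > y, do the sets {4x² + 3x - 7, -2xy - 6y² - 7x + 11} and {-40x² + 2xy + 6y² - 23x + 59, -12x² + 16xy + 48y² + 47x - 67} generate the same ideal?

Yes, the ideals are equal.

For a fixed monomial order, each ideal has a unique reduced Gröbner basis; comparing bases decides equality.
Buchberger on the first generating set:
f_1 = 4x² + 3x - 7, LT = x².
f_2 = -2xy - 6y² - 7x + 11, LT = xy.

S(f_1,f_2): lcm = x²y. S = -3xy² - 7/2x² + ¾xy + 11/2x - 7/4y.
  reduce S modulo (f_1, f_2):
  remainder 9y³ - 135/4y² - 125/4x - 73/4y + 223/4 ≠ 0; add g_3 = 9y³ - 135/4y² - 125/4x - 73/4y + 223/4 to the basis.

The other S-polynomials (S(f_1,g_3), S(f_2,g_3)) all reduce to 0 modulo the current basis, so we have a Gröbner basis.
Inter-reduce: drop elements whose leading term is divisible by another's, tail-reduce, and make monic.
Reduced Gröbner basis: {y³ - 15/4y² - 125/36x - 73/36y + 223/36, x² + ¾x - 7/4, xy + 3y² + 7/2x - 11/2}.

Buchberger on the second generating set:
h_1 = -40x² + 2xy + 6y² - 23x + 59, LT = x².
h_2 = -12x² + 16xy + 48y² + 47x - 67, LT = x².

S(h_1,h_2): lcm = x². S = 77/60xy + 77/20y² + 539/120x - 847/120.
  reduce S modulo (h_1, h_2):
  remainder 77/60xy + 77/20y² + 539/120x - 847/120 ≠ 0; add k_3 = 77/60xy + 77/20y² + 539/120x - 847/120 to the basis.

S(h_1,k_3): lcm = x²y. S = -61/20xy² - 3/20y³ - 7/2x² + 23/40xy + 11/2x - 59/40y.
  reduce S modulo (h_1, h_2, k_3):
  remainder 9y³ - 135/4y² - 125/4x - 73/4y + 223/4 ≠ 0; add k_4 = 9y³ - 135/4y² - 125/4x - 73/4y + 223/4 to the basis.

The other S-polynomials (S(h_2,k_3), S(h_1,k_4), S(h_2,k_4), S(k_3,k_4)) all reduce to 0 modulo the current basis, so we have a Gröbner basis.
Inter-reduce: drop elements whose leading term is divisible by another's, tail-reduce, and make monic.
Reduced Gröbner basis: {y³ - 15/4y² - 125/36x - 73/36y + 223/36, x² + ¾x - 7/4, xy + 3y² + 7/2x - 11/2}.

The two bases agree; hence the ideals are identical.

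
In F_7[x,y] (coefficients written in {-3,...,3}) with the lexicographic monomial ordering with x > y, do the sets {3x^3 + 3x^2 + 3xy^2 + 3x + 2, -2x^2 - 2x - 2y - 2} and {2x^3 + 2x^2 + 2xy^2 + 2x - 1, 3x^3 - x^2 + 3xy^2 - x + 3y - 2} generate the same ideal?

Yes, the ideals are equal.

Since reduced Gröbner bases are canonical representatives of ideals under a given ordering, it suffices to compute and compare them.
Buchberger on the first generating set:
f_1 = 3x^3 + 3x^2 + 3xy^2 + 3x + 2, LT = x^3.
f_2 = -2x^2 - 2x - 2y - 2, LT = x^2.

S(f_1,f_2): lcm = x^3. S = xy^2 - xy + 3.
  leading term xy^2: no divisor's leading term divides it; move xy^2 to the remainder.
  leading term xy: no divisor's leading term divides it; move -xy to the remainder.
  leading term 1: no divisor's leading term divides it; move 3 to the remainder.
  remainder xy^2 - xy + 3 ≠ 0; add g_3 = xy^2 - xy + 3 to the basis.

S(f_1,g_3): lcm = x^3y^2. S = x^3y + x^2y^2 - 3x^2 + xy^4 + xy^2 + 3y^2.
  leading term x^3y: subtract (-2y)·f_1 from x^3y + x^2y^2 - 3x^2 + xy^4 + xy^2 + 3y^2 → x^2y^2 - x^2y - 3x^2 + xy^4 - xy^3 + xy^2 - xy + 3y^2 - 3y
  leading term x^2y^2: subtract (3y^2)·f_2 from x^2y^2 - x^2y - 3x^2 + xy^4 - xy^3 + xy^2 - xy + 3y^2 - 3y → -x^2y - 3x^2 + xy^4 - xy^3 - xy - y^3 + 2y^2 - 3y
  leading term x^2y: subtract (-3y)·f_2 from -x^2y - 3x^2 + xy^4 - xy^3 - xy - y^3 + 2y^2 - 3y → -3x^2 + xy^4 - xy^3 - y^3 + 3y^2 - 2y
  leading term x^2: subtract (-2)·f_2 from -3x^2 + xy^4 - xy^3 - y^3 + 3y^2 - 2y → xy^4 - xy^3 + 3x - y^3 + 3y^2 + y + 3
  leading term xy^4: subtract (y^2)·g_3 from xy^4 - xy^3 + 3x - y^3 + 3y^2 + y + 3 → 3x - y^3 + y + 3
  leading term x: no divisor's leading term divides it; move 3x to the remainder.
  leading term y^3: no divisor's leading term divides it; move -y^3 to the remainder.
  leading term y: no divisor's leading term divides it; move y to the remainder.
  leading term 1: no divisor's leading term divides it; move 3 to the remainder.
  remainder 3x - y^3 + y + 3 ≠ 0; add g_4 = 3x - y^3 + y + 3 to the basis.

S(g_3,g_4): lcm = xy^2. S = -xy - 2y^5 + 2y^3 - y^2 + 3.
  leading term xy: subtract (2y)·g_4 from -xy - 2y^5 + 2y^3 - y^2 + 3 → -2y^5 + 2y^4 + 2y^3 - 3y^2 + y + 3
  leading term y^5: no divisor's leading term divides it; move -2y^5 to the remainder.
  leading term y^4: no divisor's leading term divides it; move 2y^4 to the remainder.
  leading term y^3: no divisor's leading term divides it; move 2y^3 to the remainder.
  leading term y^2: no divisor's leading term divides it; move -3y^2 to the remainder.
  leading term y: no divisor's leading term divides it; move y to the remainder.
  leading term 1: no divisor's leading term divides it; move 3 to the remainder.
  remainder -2y^5 + 2y^4 + 2y^3 - 3y^2 + y + 3 ≠ 0; add g_5 = -2y^5 + 2y^4 + 2y^3 - 3y^2 + y + 3 to the basis.

The other S-polynomials (S(f_2,g_3), S(f_1,g_4), S(f_2,g_4), S(f_1,g_5), S(f_2,g_5), S(g_3,g_5), S(g_4,g_5)) all reduce to 0 modulo the current basis, so we have a Gröbner basis.
Inter-reduce: drop elements whose leading term is divisible by another's, tail-reduce, and make monic.
Reduced Gröbner basis: {x + 2y^3 - 2y + 1, y^5 - y^4 - y^3 - 2y^2 + 3y + 2}.

Buchberger on the second generating set:
h_1 = 2x^3 + 2x^2 + 2xy^2 + 2x - 1, LT = x^3.
h_2 = 3x^3 - x^2 + 3xy^2 - x + 3y - 2, LT = x^3.

S(h_1,h_2): lcm = x^3. S = -x^2 - x - y - 1.
  leading term x^2: no divisor's leading term divides it; move -x^2 to the remainder.
  leading term x: no divisor's leading term divides it; move -x to the remainder.
  leading term y: no divisor's leading term divides it; move -y to the remainder.
  leading term 1: no divisor's leading term divides it; move -1 to the remainder.
  remainder -x^2 - x - y - 1 ≠ 0; add k_3 = -x^2 - x - y - 1 to the basis.

S(h_1,k_3): lcm = x^3. S = xy^2 - xy + 3.
  leading term xy^2: no divisor's leading term divides it; move xy^2 to the remainder.
  leading term xy: no divisor's leading term divides it; move -xy to the remainder.
  leading term 1: no divisor's leading term divides it; move 3 to the remainder.
  remainder xy^2 - xy + 3 ≠ 0; add k_4 = xy^2 - xy + 3 to the basis.

S(h_1,k_4): lcm = x^3y^2. S = x^3y + x^2y^2 - 3x^2 + xy^4 + xy^2 + 3y^2.
  leading term x^3y: subtract (-3y)·h_1 from x^3y + x^2y^2 - 3x^2 + xy^4 + xy^2 + 3y^2 → x^2y^2 - x^2y - 3x^2 + xy^4 - xy^3 + xy^2 - xy + 3y^2 - 3y
  leading term x^2y^2: subtract (-y^2)·k_3 from x^2y^2 - x^2y - 3x^2 + xy^4 - xy^3 + xy^2 - xy + 3y^2 - 3y → -x^2y - 3x^2 + xy^4 - xy^3 - xy - y^3 + 2y^2 - 3y
  leading term x^2y: subtract (y)·k_3 from -x^2y - 3x^2 + xy^4 - xy^3 - xy - y^3 + 2y^2 - 3y → -3x^2 + xy^4 - xy^3 - y^3 + 3y^2 - 2y
  leading term x^2: subtract (3)·k_3 from -3x^2 + xy^4 - xy^3 - y^3 + 3y^2 - 2y → xy^4 - xy^3 + 3x - y^3 + 3y^2 + y + 3
  leading term xy^4: subtract (y^2)·k_4 from xy^4 - xy^3 + 3x - y^3 + 3y^2 + y + 3 → 3x - y^3 + y + 3
  leading term x: no divisor's leading term divides it; move 3x to the remainder.
  leading term y^3: no divisor's leading term divides it; move -y^3 to the remainder.
  leading term y: no divisor's leading term divides it; move y to the remainder.
  leading term 1: no divisor's leading term divides it; move 3 to the remainder.
  remainder 3x - y^3 + y + 3 ≠ 0; add k_5 = 3x - y^3 + y + 3 to the basis.

S(k_4,k_5): lcm = xy^2. S = -xy - 2y^5 + 2y^3 - y^2 + 3.
  leading term xy: subtract (2y)·k_5 from -xy - 2y^5 + 2y^3 - y^2 + 3 → -2y^5 + 2y^4 + 2y^3 - 3y^2 + y + 3
  leading term y^5: no divisor's leading term divides it; move -2y^5 to the remainder.
  leading term y^4: no divisor's leading term divides it; move 2y^4 to the remainder.
  leading term y^3: no divisor's leading term divides it; move 2y^3 to the remainder.
  leading term y^2: no divisor's leading term divides it; move -3y^2 to the remainder.
  leading term y: no divisor's leading term divides it; move y to the remainder.
  leading term 1: no divisor's leading term divides it; move 3 to the remainder.
  remainder -2y^5 + 2y^4 + 2y^3 - 3y^2 + y + 3 ≠ 0; add k_6 = -2y^5 + 2y^4 + 2y^3 - 3y^2 + y + 3 to the basis.

The other S-polynomials (S(h_2,k_3), S(h_2,k_4), S(k_3,k_4), S(h_1,k_5), S(h_2,k_5), S(k_3,k_5), S(h_1,k_6), S(h_2,k_6), S(k_3,k_6), S(k_4,k_6), S(k_5,k_6)) all reduce to 0 modulo the current basis, so we have a Gröbner basis.
Inter-reduce: drop elements whose leading term is divisible by another's, tail-reduce, and make monic.
Reduced Gröbner basis: {x + 2y^3 - 2y + 1, y^5 - y^4 - y^3 - 2y^2 + 3y + 2}.

The two bases agree; hence the ideals are identical.
The choice of monomial ordering does not affect the verdict — as long as both bases are computed under the same ordering, their equality decides ideal equality.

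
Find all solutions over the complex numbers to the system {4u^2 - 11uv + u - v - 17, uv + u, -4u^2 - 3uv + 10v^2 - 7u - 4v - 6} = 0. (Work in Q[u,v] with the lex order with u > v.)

{(1, -1)}

Compute a lex Gröbner basis by Buchberger's algorithm.
f_1 = 4u^2 - 11uv + u - v - 17, LT = u^2.
f_2 = uv + u, LT = uv.
f_3 = -4u^2 - 3uv - 7u + 10v^2 - 4v - 6, LT = u^2.

S(f_1,f_2): lcm = u^2v. S = -u^2 - 11/4uv^2 + 1/4uv - 1/4v^2 - 17/4v.
  reduce S modulo (f_1, f_2, f_3):
  remainder -1/4v^2 - 9/2v - 17/4 ≠ 0; add h_4 = -1/4v^2 - 9/2v - 17/4 to the basis.

S(f_1,f_3): lcm = u^2. S = -7/2uv - 3/2u + 5/2v^2 - 5/4v - 23/4.
  reduce S modulo (f_1, f_2, f_3, h_4):
  remainder 2u - 185/4v - 193/4 ≠ 0; add h_5 = 2u - 185/4v - 193/4 to the basis.

S(f_2,f_3): lcm = u^2v. S = u^2 - 3/4uv^2 - 7/4uv + 5/2v^3 - v^2 - 3/2v.
  reduce S modulo (f_1, f_2, f_3, h_4, h_5):
  remainder 738v + 738 ≠ 0; add h_6 = 738v + 738 to the basis.

The other S-polynomials (S(f_1,h_4), S(f_2,h_4), S(f_3,h_4), S(f_1,h_5), S(f_2,h_5), S(f_3,h_5), S(h_4,h_5), S(f_1,h_6), S(f_2,h_6), S(f_3,h_6), S(h_4,h_6), S(h_5,h_6)) all reduce to 0 modulo the current basis, so we have a Gröbner basis.
Inter-reduce: drop elements whose leading term is divisible by another's, tail-reduce, and make monic.
Reduced Gröbner basis: {u - 1, v + 1}.

Elimination: the polynomial v + 1 lies in the elimination ideal for v, so v ∈ {-1}. For each such v, the remaining basis elements (now univariate) give the rest of the solution.
  v = -1: the earlier basis element becomes u - 1 = 0, giving u = 1 — point (1, -1).
This is the nonlinear analogue of row-reducing a linear system.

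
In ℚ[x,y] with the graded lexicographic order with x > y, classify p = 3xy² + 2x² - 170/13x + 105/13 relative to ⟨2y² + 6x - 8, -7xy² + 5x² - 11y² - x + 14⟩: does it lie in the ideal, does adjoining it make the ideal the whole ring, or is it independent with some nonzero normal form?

3xy² + 2x² - 170/13x + 105/13 lies in I (it reduces to 0).

First compute the reduced Gröbner basis of I by Buchberger's algorithm.
f_1 = 2y² + 6x - 8, LT = y².
f_2 = -7xy² + 5x² - 11y² - x + 14, LT = xy².

S(f_1,f_2): lcm = xy². S = 26/7x² - 11/7y² - 29/7x + 2.
  leading term x²: no divisor's leading term divides it; move 26/7x² to the remainder.
  leading term y²: subtract (-11/14)·f_1 from -11/7y² - 29/7x + 2 → 4/7x - 30/7
  leading term x: no divisor's leading term divides it; move 4/7x to the remainder.
  leading term 1: no divisor's leading term divides it; move -30/7 to the remainder.
  remainder 26/7x² + 4/7x - 30/7 ≠ 0; add h_3 = 26/7x² + 4/7x - 30/7 to the basis.

The other S-polynomials (S(f_1,h_3), S(f_2,h_3)) all reduce to 0 modulo the current basis, so we have a Gröbner basis.
Inter-reduce: drop elements whose leading term is divisible by another's, tail-reduce, and make monic.
Reduced Gröbner basis: {x² + 2/13x - 15/13, y² + 3x - 4}.
Label its elements g_1 = x² + 2/13x - 15/13, g_2 = y² + 3x - 4.

Reduce p = 3xy² + 2x² - 170/13x + 105/13 modulo G:
  leading term xy²: subtract (3x)·g_2 from 3xy² + 2x² - 170/13x + 105/13 → -7x² - 14/13x + 105/13
  leading term x²: subtract (-7)·g_1 from -7x² - 14/13x + 105/13 → 0
  normal form = 0.
Since the normal form is 0, p ∈ I.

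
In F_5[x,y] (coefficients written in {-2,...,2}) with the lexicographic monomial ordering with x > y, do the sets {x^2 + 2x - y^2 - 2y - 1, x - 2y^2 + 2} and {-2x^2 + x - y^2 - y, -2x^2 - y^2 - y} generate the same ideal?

For a fixed monomial order, each ideal has a unique reduced Gröbner basis; comparing bases decides equality.
Buchberger on the first generating set:
f_1 = x^2 + 2x - y^2 - 2y - 1, LT = x^2.
f_2 = x - 2y^2 + 2, LT = x.

S(f_1,f_2): lcm = x^2. S = 2xy^2 - y^2 - 2y - 1.
  leading term xy^2: subtract (2y^2)·f_2 from 2xy^2 - y^2 - 2y - 1 → -y^4 - 2y - 1
  leading term y^4: no divisor's leading term divides it; move -y^4 to the remainder.
  leading term y: no divisor's leading term divides it; move -2y to the remainder.
  leading term 1: no divisor's leading term divides it; move -1 to the remainder.
  remainder -y^4 - 2y - 1 ≠ 0; add g_3 = -y^4 - 2y - 1 to the basis.

The other S-polynomials (S(f_1,g_3), S(f_2,g_3)) all reduce to 0 modulo the current basis, so we have a Gröbner basis.
Inter-reduce: drop elements whose leading term is divisible by another's, tail-reduce, and make monic.
Reduced Gröbner basis: {x - 2y^2 + 2, y^4 + 2y + 1}.

Buchberger on the second generating set:
h_1 = -2x^2 + x - y^2 - y, LT = x^2.
h_2 = -2x^2 - y^2 - y, LT = x^2.

S(h_1,h_2): lcm = x^2. S = 2x.
  leading term x: no divisor's leading term divides it; move 2x to the remainder.
  remainder 2x ≠ 0; add k_3 = 2x to the basis.

S(h_1,k_3): lcm = x^2. S = 2x - 2y^2 - 2y.
  leading term x: subtract (1)·k_3 from 2x - 2y^2 - 2y → -2y^2 - 2y
  leading term y^2: no divisor's leading term divides it; move -2y^2 to the remainder.
  leading term y: no divisor's leading term divides it; move -2y to the remainder.
  remainder -2y^2 - 2y ≠ 0; add k_4 = -2y^2 - 2y to the basis.

The other S-polynomials (S(h_2,k_3), S(h_1,k_4), S(h_2,k_4), S(k_3,k_4)) all reduce to 0 modulo the current basis, so we have a Gröbner basis.
Inter-reduce: drop elements whose leading term is divisible by another's, tail-reduce, and make monic.
Reduced Gröbner basis: {x, y^2 + y}.

These differ, so the ideals are not equal.

No, the ideals differ.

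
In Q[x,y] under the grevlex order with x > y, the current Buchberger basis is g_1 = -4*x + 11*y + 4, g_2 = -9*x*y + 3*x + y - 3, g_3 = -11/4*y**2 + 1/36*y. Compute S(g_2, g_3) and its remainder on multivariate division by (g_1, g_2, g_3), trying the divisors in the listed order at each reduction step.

lcm(LM(g_2), LM(g_3)) = x*y**2.
S = (lcm/LT(g_2))·g_2 − (lcm/LT(g_3))·g_3 = -32/99*x*y - 1/9*y**2 + 1/3*y.
Reduce S modulo (g_1, g_2, g_3) in that order:
  leading term x*y: subtract (8/99*y)·g_1 from -32/99*x*y - 1/9*y**2 + 1/3*y → -y**2 + 1/99*y
  leading term y**2: subtract (4/11)·g_3 from -y**2 + 1/99*y → 0
The remainder is 0, so this S-polynomial contributes no new basis element.

S(g_2, g_3) = -32/99*x*y - 1/9*y**2 + 1/3*y; remainder on division = 0.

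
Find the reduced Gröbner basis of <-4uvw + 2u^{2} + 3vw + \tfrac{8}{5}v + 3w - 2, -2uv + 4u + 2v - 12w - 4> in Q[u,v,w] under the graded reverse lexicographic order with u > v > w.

f_1 = -4uvw + 2u^{2} + 3vw + \tfrac{8}{5}v + 3w - 2, LT = uvw.
f_2 = -2uv + 4u + 2v - 12w - 4, LT = uv.

S(f_1,f_2): lcm = uvw. S = -\tfrac{1}{2}u^{2} + 2uw + \tfrac{1}{4}vw - 6w^{2} - \tfrac{2}{5}v - \tfrac{11}{4}w + \tfrac{1}{2}.
  reduce S modulo (f_1, f_2):
  remainder -\tfrac{1}{2}u^{2} + 2uw + \tfrac{1}{4}vw - 6w^{2} - \tfrac{2}{5}v - \tfrac{11}{4}w + \tfrac{1}{2} ≠ 0; add g_3 = -\tfrac{1}{2}u^{2} + 2uw + \tfrac{1}{4}vw - 6w^{2} - \tfrac{2}{5}v - \tfrac{11}{4}w + \tfrac{1}{2} to the basis.

S(f_1,g_3): lcm = u^{2}vw. S = 4uvw^{2} + \tfrac{1}{2}v^{2}w^{2} - 12vw^{3} - \tfrac{1}{2}u^{3} - \tfrac{3}{4}uvw - \tfrac{4}{5}v^{2}w - \tfrac{11}{2}vw^{2} - \tfrac{2}{5}uv - \tfrac{3}{4}uw + vw + \tfrac{1}{2}u.
  reduce S modulo (f_1, f_2, g_3):
  remainder \tfrac{1}{2}v^{2}w^{2} - 12vw^{3} - \tfrac{4}{5}v^{2}w + 6uw^{2} - \tfrac{5}{2}vw^{2} + \tfrac{8}{5}vw + 9w^{2} ≠ 0; add g_4 = \tfrac{1}{2}v^{2}w^{2} - 12vw^{3} - \tfrac{4}{5}v^{2}w + 6uw^{2} - \tfrac{5}{2}vw^{2} + \tfrac{8}{5}vw + 9w^{2} to the basis.

S(f_2,g_3): lcm = u^{2}v. S = 4uvw + \tfrac{1}{2}v^{2}w - 12vw^{2} - 2u^{2} - uv - \tfrac{4}{5}v^{2} + 6uw - \tfrac{11}{2}vw + 2u + v.
  reduce S modulo (f_1, f_2, g_3, g_4):
  remainder \tfrac{1}{2}v^{2}w - 12vw^{2} - \tfrac{4}{5}v^{2} + 6uw - \tfrac{5}{2}vw + \tfrac{8}{5}v + 9w ≠ 0; add g_5 = \tfrac{1}{2}v^{2}w - 12vw^{2} - \tfrac{4}{5}v^{2} + 6uw - \tfrac{5}{2}vw + \tfrac{8}{5}v + 9w to the basis.

The other S-polynomials (S(f_1,g_4), S(f_2,g_4), S(g_3,g_4), S(f_1,g_5), S(f_2,g_5), S(g_3,g_5), S(g_4,g_5)) all reduce to 0 modulo the current basis, so we have a Gröbner basis.
Inter-reduce: drop elements whose leading term is divisible by another's, tail-reduce, and make monic.

G = {v^{2}w - 24vw^{2} - \tfrac{8}{5}v^{2} + 12uw - 5vw + \tfrac{16}{5}v + 18w, u^{2} - 4uw - \tfrac{1}{2}vw + 12w^{2} + \tfrac{4}{5}v + \tfrac{11}{2}w - 1, uv - 2u - v + 6w + 2}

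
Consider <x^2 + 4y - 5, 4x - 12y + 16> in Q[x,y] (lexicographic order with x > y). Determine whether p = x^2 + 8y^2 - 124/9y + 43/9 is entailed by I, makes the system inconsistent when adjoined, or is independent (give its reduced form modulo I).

First compute the reduced Gröbner basis of I by Buchberger's algorithm.
f_1 = x^2 + 4y - 5, LT = x^2.
f_2 = 4x - 12y + 16, LT = x.

S(f_1,f_2): lcm = x^2. S = 3xy - 4x + 4y - 5.
  leading term xy: subtract (3/4y)·f_2 from 3xy - 4x + 4y - 5 → -4x + 9y^2 - 8y - 5
  leading term x: subtract (-1)·f_2 from -4x + 9y^2 - 8y - 5 → 9y^2 - 20y + 11
  leading term y^2: no divisor's leading term divides it; move 9y^2 to the remainder.
  leading term y: no divisor's leading term divides it; move -20y to the remainder.
  leading term 1: no divisor's leading term divides it; move 11 to the remainder.
  remainder 9y^2 - 20y + 11 ≠ 0; add h_3 = 9y^2 - 20y + 11 to the basis.

S(f_1,h_3): leading monomials are coprime, so the S-polynomial reduces to 0 (Buchberger's first criterion).
S(f_2,h_3): leading monomials are coprime, so the S-polynomial reduces to 0 (Buchberger's first criterion).
Every S-polynomial of the final basis reduces to 0, so we have a Gröbner basis.
Inter-reduce: drop elements whose leading term is divisible by another's, tail-reduce, and make monic.
Reduced Gröbner basis: {x - 3y + 4, y^2 - 20/9y + 11/9}.
Label its elements g_1 = x - 3y + 4, g_2 = y^2 - 20/9y + 11/9.

Reduce p = x^2 + 8y^2 - 124/9y + 43/9 modulo G:
  leading term x^2: subtract (x)·g_1 from x^2 + 8y^2 - 124/9y + 43/9 → 3xy - 4x + 8y^2 - 124/9y + 43/9
  leading term xy: subtract (3y)·g_1 from 3xy - 4x + 8y^2 - 124/9y + 43/9 → -4x + 17y^2 - 232/9y + 43/9
  leading term x: subtract (-4)·g_1 from -4x + 17y^2 - 232/9y + 43/9 → 17y^2 - 340/9y + 187/9
  leading term y^2: subtract (17)·g_2 from 17y^2 - 340/9y + 187/9 → 0
  normal form = 0.
Since the normal form is 0, p ∈ I.

x^2 + 8y^2 - 124/9y + 43/9 lies in I (it reduces to 0).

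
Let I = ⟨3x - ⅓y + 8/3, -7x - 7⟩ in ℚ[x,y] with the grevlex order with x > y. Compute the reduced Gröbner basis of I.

G = {x + 1, y + 1}

This is the nonlinear analogue of row-reducing a linear system.

f_1 = 3x - ⅓y + 8/3, LT = x.
f_2 = -7x - 7, LT = x.

S(f_1,f_2): lcm = x. S = -1/9y - 1/9.
  reduce S modulo (f_1, f_2):
  remainder -1/9y - 1/9 ≠ 0; add g_3 = -1/9y - 1/9 to the basis.

The other S-polynomials (S(f_1,g_3), S(f_2,g_3)) all reduce to 0 modulo the current basis, so we have a Gröbner basis.
Inter-reduce: drop elements whose leading term is divisible by another's, tail-reduce, and make monic.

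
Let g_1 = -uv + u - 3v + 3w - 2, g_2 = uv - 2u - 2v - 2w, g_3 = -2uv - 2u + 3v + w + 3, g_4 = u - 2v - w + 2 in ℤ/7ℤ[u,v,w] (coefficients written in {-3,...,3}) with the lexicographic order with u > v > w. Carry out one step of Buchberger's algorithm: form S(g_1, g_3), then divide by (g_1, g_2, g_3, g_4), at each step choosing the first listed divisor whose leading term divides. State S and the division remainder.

lcm(LM(g_1), LM(g_3)) = uv.
S = (lcm/LT(g_1))·g_1 − (lcm/LT(g_3))·g_3 = -2u + v + w.
Reduce S modulo (g_1, g_2, g_3, g_4) in that order:
  leading term u: subtract (-2)·g_4 from -2u + v + w → -3v - w - 3
  leading term v: no divisor's leading term divides it; move -3v to the remainder.
  leading term w: no divisor's leading term divides it; move -w to the remainder.
  leading term 1: no divisor's leading term divides it; move -3 to the remainder.
The remainder -3v - w - 3 is nonzero, so it would be added as the next basis element.

S(g_1, g_3) = -2u + v + w; remainder on division = -3v - w - 3.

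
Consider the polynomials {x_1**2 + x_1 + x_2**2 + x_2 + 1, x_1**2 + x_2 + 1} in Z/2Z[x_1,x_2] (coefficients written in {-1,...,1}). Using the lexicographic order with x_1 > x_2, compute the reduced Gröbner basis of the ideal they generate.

f_1 = x_1**2 + x_1 + x_2**2 + x_2 + 1, LT = x_1**2.
f_2 = x_1**2 + x_2 + 1, LT = x_1**2.

S(f_1,f_2): lcm = x_1**2. S = x_1 + x_2**2.
  reduce S modulo (f_1, f_2):
  remainder x_1 + x_2**2 ≠ 0; add g_3 = x_1 + x_2**2 to the basis.

S(f_1,g_3): lcm = x_1**2. S = x_1*x_2**2 + x_1 + x_2**2 + x_2 + 1.
  reduce S modulo (f_1, f_2, g_3):
  remainder x_2**4 + x_2 + 1 ≠ 0; add g_4 = x_2**4 + x_2 + 1 to the basis.

The other S-polynomials (S(f_2,g_3), S(f_1,g_4), S(f_2,g_4), S(g_3,g_4)) all reduce to 0 modulo the current basis, so we have a Gröbner basis.
Inter-reduce: drop elements whose leading term is divisible by another's, tail-reduce, and make monic.

G = {x_1 + x_2**2, x_2**4 + x_2 + 1}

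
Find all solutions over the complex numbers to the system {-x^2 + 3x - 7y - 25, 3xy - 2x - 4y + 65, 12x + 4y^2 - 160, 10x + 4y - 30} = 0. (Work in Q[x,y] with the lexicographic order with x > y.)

{(5, -5)}

Compute a lex Gröbner basis by Buchberger's algorithm.
f_1 = -x^2 + 3x - 7y - 25, LT = x^2.
f_2 = 3xy - 2x - 4y + 65, LT = xy.
f_3 = 12x + 4y^2 - 160, LT = x.
f_4 = 10x + 4y - 30, LT = x.

S(f_1,f_2): lcm = x^2y. S = 2/3x^2 - 5/3xy - 65/3x + 7y^2 + 25y.
  reduce S modulo (f_1, f_2, f_3, f_4):
  remainder 376/27y^2 + 163/9y - 6955/27 ≠ 0; add h_5 = 376/27y^2 + 163/9y - 6955/27 to the basis.

S(f_1,f_3): lcm = x^2. S = -1/3xy^2 + 31/3x + 7y + 25.
  reduce S modulo (f_1, f_2, f_3, f_4, h_5):
  remainder 21341/1128y + 106705/1128 ≠ 0; add h_6 = 21341/1128y + 106705/1128 to the basis.

The other S-polynomials (S(f_1,f_4), S(f_2,f_3), S(f_2,f_4), S(f_3,f_4), S(f_1,h_5), S(f_2,h_5), S(f_3,h_5), S(f_4,h_5), S(f_1,h_6), S(f_2,h_6), S(f_3,h_6), S(f_4,h_6), S(h_5,h_6)) all reduce to 0 modulo the current basis, so we have a Gröbner basis.
Inter-reduce: drop elements whose leading term is divisible by another's, tail-reduce, and make monic.
Reduced Gröbner basis: {x - 5, y + 5}.

Elimination: the polynomial y + 5 lies in the elimination ideal for y, so y ∈ {-5}. For each such y, the remaining basis elements (now univariate) give the rest of the solution.
  y = -5: the earlier basis element becomes x - 5 = 0, giving x = 5 — point (5, -5).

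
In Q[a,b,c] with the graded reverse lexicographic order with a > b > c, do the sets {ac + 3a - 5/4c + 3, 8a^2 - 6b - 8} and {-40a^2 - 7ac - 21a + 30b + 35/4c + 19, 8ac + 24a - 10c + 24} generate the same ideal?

Yes, the ideals are equal.

For a fixed monomial order, each ideal has a unique reduced Gröbner basis; comparing bases decides equality.
Buchberger on the first generating set:
f_1 = ac + 3a - 5/4c + 3, LT = ac.
f_2 = 8a^2 - 6b - 8, LT = a^2.

S(f_1,f_2): lcm = a^2c. S = 3a^2 - 5/4ac + 3/4bc + 3a + c.
  leading term a^2: subtract (3/8)·f_2 from 3a^2 - 5/4ac + 3/4bc + 3a + c → -5/4ac + 3/4bc + 3a + 9/4b + c + 3
  leading term ac: subtract (-5/4)·f_1 from -5/4ac + 3/4bc + 3a + 9/4b + c + 3 → 3/4bc + 27/4a + 9/4b - 9/16c + 27/4
  leading term bc: no divisor's leading term divides it; move 3/4bc to the remainder.
  leading term a: no divisor's leading term divides it; move 27/4a to the remainder.
  leading term b: no divisor's leading term divides it; move 9/4b to the remainder.
  leading term c: no divisor's leading term divides it; move -9/16c to the remainder.
  leading term 1: no divisor's leading term divides it; move 27/4 to the remainder.
  remainder 3/4bc + 27/4a + 9/4b - 9/16c + 27/4 ≠ 0; add g_3 = 3/4bc + 27/4a + 9/4b - 9/16c + 27/4 to the basis.

The other S-polynomials (S(f_1,g_3), S(f_2,g_3)) all reduce to 0 modulo the current basis, so we have a Gröbner basis.
Inter-reduce: drop elements whose leading term is divisible by another's, tail-reduce, and make monic.
Reduced Gröbner basis: {a^2 - 3/4b - 1, ac + 3a - 5/4c + 3, bc + 9a + 3b - 3/4c + 9}.

Buchberger on the second generating set:
h_1 = -40a^2 - 7ac - 21a + 30b + 35/4c + 19, LT = a^2.
h_2 = 8ac + 24a - 10c + 24, LT = ac.

S(h_1,h_2): lcm = a^2c. S = 7/40ac^2 - 3a^2 + 71/40ac - 3/4bc - 7/32c^2 - 3a - 19/40c.
  leading term ac^2: subtract (7/320c)·h_2 from 7/40ac^2 - 3a^2 + 71/40ac - 3/4bc - 7/32c^2 - 3a - 19/40c → -3a^2 + 5/4ac - 3/4bc - 3a - c
  leading term a^2: subtract (3/40)·h_1 from -3a^2 + 5/4ac - 3/4bc - 3a - c → 71/40ac - 3/4bc - 57/40a - 9/4b - 53/32c - 57/40
  leading term ac: subtract (71/320)·h_2 from 71/40ac - 3/4bc - 57/40a - 9/4b - 53/32c - 57/40 → -3/4bc - 27/4a - 9/4b + 9/16c - 27/4
  leading term bc: no divisor's leading term divides it; move -3/4bc to the remainder.
  leading term a: no divisor's leading term divides it; move -27/4a to the remainder.
  leading term b: no divisor's leading term divides it; move -9/4b to the remainder.
  leading term c: no divisor's leading term divides it; move 9/16c to the remainder.
  leading term 1: no divisor's leading term divides it; move -27/4 to the remainder.
  remainder -3/4bc - 27/4a - 9/4b + 9/16c - 27/4 ≠ 0; add k_3 = -3/4bc - 27/4a - 9/4b + 9/16c - 27/4 to the basis.

The other S-polynomials (S(h_1,k_3), S(h_2,k_3)) all reduce to 0 modulo the current basis, so we have a Gröbner basis.
Inter-reduce: drop elements whose leading term is divisible by another's, tail-reduce, and make monic.
Reduced Gröbner basis: {a^2 - 3/4b - 1, ac + 3a - 5/4c + 3, bc + 9a + 3b - 3/4c + 9}.

The two bases agree; hence the ideals are identical.
The choice of monomial ordering does not affect the verdict — as long as both bases are computed under the same ordering, their equality decides ideal equality.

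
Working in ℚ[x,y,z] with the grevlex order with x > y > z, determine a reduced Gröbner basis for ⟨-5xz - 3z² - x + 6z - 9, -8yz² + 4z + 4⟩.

G = {yz² - ½z - ½, xy - 51yz - 10x + 9y - 6z + 39, xz + ⅗z² + ⅕x - 6/5z + 9/5}

f_1 = -5xz - 3z² - x + 6z - 9, LT = xz.
f_2 = -8yz² + 4z + 4, LT = yz².

S(f_1,f_2): lcm = xyz². S = ⅗yz³ + ⅕xyz - 6/5yz² + ½xz + 9/5yz + ½x.
  reduce S modulo (f_1, f_2):
  remainder -1/25xy + 51/25yz + ⅖x - 9/25y + 6/25z - 39/25 ≠ 0; add g_3 = -1/25xy + 51/25yz + ⅖x - 9/25y + 6/25z - 39/25 to the basis.

The other S-polynomials (S(f_1,g_3), S(f_2,g_3)) all reduce to 0 modulo the current basis, so we have a Gröbner basis.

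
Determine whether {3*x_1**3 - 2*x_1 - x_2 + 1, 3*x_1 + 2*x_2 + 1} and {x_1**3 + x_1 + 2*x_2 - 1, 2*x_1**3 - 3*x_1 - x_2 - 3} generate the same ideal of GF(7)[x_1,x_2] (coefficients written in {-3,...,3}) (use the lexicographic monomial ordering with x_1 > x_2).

Since reduced Gröbner bases are canonical representatives of ideals under a given ordering, it suffices to compute and compare them.
Buchberger on the first generating set:
f_1 = 3*x_1**3 - 2*x_1 - x_2 + 1, LT = x_1**3.
f_2 = 3*x_1 + 2*x_2 + 1, LT = x_1.

S(f_1,f_2): lcm = x_1**3. S = -3*x_1**2*x_2 + 2*x_1**2 - 3*x_1 + 2*x_2 - 2.
  reduce S modulo (f_1, f_2):
  remainder x_2**3 - 2*x_2**2 + 3*x_2 ≠ 0; add g_3 = x_2**3 - 2*x_2**2 + 3*x_2 to the basis.

The other S-polynomials (S(f_1,g_3), S(f_2,g_3)) all reduce to 0 modulo the current basis, so we have a Gröbner basis.
Inter-reduce: drop elements whose leading term is divisible by another's, tail-reduce, and make monic.
Reduced Gröbner basis: {x_1 + 3*x_2 - 2, x_2**3 - 2*x_2**2 + 3*x_2}.

Buchberger on the second generating set:
h_1 = x_1**3 + x_1 + 2*x_2 - 1, LT = x_1**3.
h_2 = 2*x_1**3 - 3*x_1 - x_2 - 3, LT = x_1**3.

S(h_1,h_2): lcm = x_1**3. S = -x_1 - x_2 - 3.
  reduce S modulo (h_1, h_2):
  remainder -x_1 - x_2 - 3 ≠ 0; add k_3 = -x_1 - x_2 - 3 to the basis.

S(h_1,k_3): lcm = x_1**3. S = -x_1**2*x_2 - 3*x_1**2 + x_1 + 2*x_2 - 1.
  reduce S modulo (h_1, h_2, k_3):
  remainder -x_2**3 - 2*x_2**2 + 2*x_2 - 3 ≠ 0; add k_4 = -x_2**3 - 2*x_2**2 + 2*x_2 - 3 to the basis.

The other S-polynomials (S(h_2,k_3), S(h_1,k_4), S(h_2,k_4), S(k_3,k_4)) all reduce to 0 modulo the current basis, so we have a Gröbner basis.
Inter-reduce: drop elements whose leading term is divisible by another's, tail-reduce, and make monic.
Reduced Gröbner basis: {x_1 + x_2 + 3, x_2**3 + 2*x_2**2 - 2*x_2 + 3}.

These differ, so the ideals are not equal.
The choice of monomial ordering does not affect the verdict — as long as both bases are computed under the same ordering, their equality decides ideal equality.

No, the ideals differ.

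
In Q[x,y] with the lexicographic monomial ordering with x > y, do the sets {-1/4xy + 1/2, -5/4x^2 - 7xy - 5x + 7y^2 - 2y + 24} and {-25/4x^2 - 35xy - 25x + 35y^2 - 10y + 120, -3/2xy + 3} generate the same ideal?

Yes, the ideals are equal.

Two ideals are equal iff their reduced Gröbner bases coincide (the reduced basis is unique for a fixed ordering).
Buchberger on the first generating set:
f_1 = -1/4xy + 1/2, LT = xy.
f_2 = -5/4x^2 - 7xy - 5x + 7y^2 - 2y + 24, LT = x^2.

S(f_1,f_2): lcm = x^2y. S = -28/5xy^2 - 4xy - 2x + 28/5y^3 - 8/5y^2 + 96/5y.
  leading term xy^2: subtract (112/5y)·f_1 from -28/5xy^2 - 4xy - 2x + 28/5y^3 - 8/5y^2 + 96/5y → -4xy - 2x + 28/5y^3 - 8/5y^2 + 8y
  leading term xy: subtract (16)·f_1 from -4xy - 2x + 28/5y^3 - 8/5y^2 + 8y → -2x + 28/5y^3 - 8/5y^2 + 8y - 8
  leading term x: no divisor's leading term divides it; move -2x to the remainder.
  leading term y^3: no divisor's leading term divides it; move 28/5y^3 to the remainder.
  leading term y^2: no divisor's leading term divides it; move -8/5y^2 to the remainder.
  leading term y: no divisor's leading term divides it; move 8y to the remainder.
  leading term 1: no divisor's leading term divides it; move -8 to the remainder.
  remainder -2x + 28/5y^3 - 8/5y^2 + 8y - 8 ≠ 0; add g_3 = -2x + 28/5y^3 - 8/5y^2 + 8y - 8 to the basis.

S(f_1,g_3): lcm = xy. S = 14/5y^4 - 4/5y^3 + 4y^2 - 4y - 2.
  leading term y^4: no divisor's leading term divides it; move 14/5y^4 to the remainder.
  leading term y^3: no divisor's leading term divides it; move -4/5y^3 to the remainder.
  leading term y^2: no divisor's leading term divides it; move 4y^2 to the remainder.
  leading term y: no divisor's leading term divides it; move -4y to the remainder.
  leading term 1: no divisor's leading term divides it; move -2 to the remainder.
  remainder 14/5y^4 - 4/5y^3 + 4y^2 - 4y - 2 ≠ 0; add g_4 = 14/5y^4 - 4/5y^3 + 4y^2 - 4y - 2 to the basis.

The other S-polynomials (S(f_2,g_3), S(f_1,g_4), S(f_2,g_4), S(g_3,g_4)) all reduce to 0 modulo the current basis, so we have a Gröbner basis.
Inter-reduce: drop elements whose leading term is divisible by another's, tail-reduce, and make monic.
Reduced Gröbner basis: {x - 14/5y^3 + 4/5y^2 - 4y + 4, y^4 - 2/7y^3 + 10/7y^2 - 10/7y - 5/7}.

Buchberger on the second generating set:
h_1 = -25/4x^2 - 35xy - 25x + 35y^2 - 10y + 120, LT = x^2.
h_2 = -3/2xy + 3, LT = xy.

S(h_1,h_2): lcm = x^2y. S = 28/5xy^2 + 4xy + 2x - 28/5y^3 + 8/5y^2 - 96/5y.
  leading term xy^2: subtract (-56/15y)·h_2 from 28/5xy^2 + 4xy + 2x - 28/5y^3 + 8/5y^2 - 96/5y → 4xy + 2x - 28/5y^3 + 8/5y^2 - 8y
  leading term xy: subtract (-8/3)·h_2 from 4xy + 2x - 28/5y^3 + 8/5y^2 - 8y → 2x - 28/5y^3 + 8/5y^2 - 8y + 8
  leading term x: no divisor's leading term divides it; move 2x to the remainder.
  leading term y^3: no divisor's leading term divides it; move -28/5y^3 to the remainder.
  leading term y^2: no divisor's leading term divides it; move 8/5y^2 to the remainder.
  leading term y: no divisor's leading term divides it; move -8y to the remainder.
  leading term 1: no divisor's leading term divides it; move 8 to the remainder.
  remainder 2x - 28/5y^3 + 8/5y^2 - 8y + 8 ≠ 0; add k_3 = 2x - 28/5y^3 + 8/5y^2 - 8y + 8 to the basis.

S(h_2,k_3): lcm = xy. S = 14/5y^4 - 4/5y^3 + 4y^2 - 4y - 2.
  leading term y^4: no divisor's leading term divides it; move 14/5y^4 to the remainder.
  leading term y^3: no divisor's leading term divides it; move -4/5y^3 to the remainder.
  leading term y^2: no divisor's leading term divides it; move 4y^2 to the remainder.
  leading term y: no divisor's leading term divides it; move -4y to the remainder.
  leading term 1: no divisor's leading term divides it; move -2 to the remainder.
  remainder 14/5y^4 - 4/5y^3 + 4y^2 - 4y - 2 ≠ 0; add k_4 = 14/5y^4 - 4/5y^3 + 4y^2 - 4y - 2 to the basis.

The other S-polynomials (S(h_1,k_3), S(h_1,k_4), S(h_2,k_4), S(k_3,k_4)) all reduce to 0 modulo the current basis, so we have a Gröbner basis.
Inter-reduce: drop elements whose leading term is divisible by another's, tail-reduce, and make monic.
Reduced Gröbner basis: {x - 14/5y^3 + 4/5y^2 - 4y + 4, y^4 - 2/7y^3 + 10/7y^2 - 10/7y - 5/7}.

These coincide, so the ideals are equal.
The choice of monomial ordering does not affect the verdict — as long as both bases are computed under the same ordering, their equality decides ideal equality.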